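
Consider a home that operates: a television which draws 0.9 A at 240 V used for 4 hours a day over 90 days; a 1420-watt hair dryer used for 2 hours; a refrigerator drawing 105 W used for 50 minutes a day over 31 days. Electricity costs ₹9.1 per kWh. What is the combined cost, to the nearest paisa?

₹758.14

television: Power = 0.9 A × 240 V = 216 W = 0.216 kW
television: Runtime = 4 h/day × 90 days = 360 h
television: 0.216 kW × 360 h = 77.76 kWh
hair dryer: 1.42 kW × 2 h = 2.84 kWh
refrigerator: Runtime = 50 min × 31 = 1550 min = 25.833333… h
refrigerator: 0.105 kW × 25.833333… h = 2.7125 kWh
Total energy = 83.3125 kWh
Cost = 83.3125 × ₹9.1 = ₹758.14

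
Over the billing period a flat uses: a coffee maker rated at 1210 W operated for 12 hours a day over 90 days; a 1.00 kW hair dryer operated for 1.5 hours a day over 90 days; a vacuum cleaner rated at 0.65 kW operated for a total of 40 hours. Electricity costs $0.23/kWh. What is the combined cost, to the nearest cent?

$337.59

coffee maker: Runtime = 12 h/day × 90 days = 1080 h
coffee maker: 1.21 kW × 1080 h = 1306.8 kWh
hair dryer: Runtime = 1.5 h/day × 90 days = 135 h
hair dryer: 1 kW × 135 h = 135 kWh
vacuum cleaner: 0.65 kW × 40 h = 26 kWh
Total energy = 1467.8 kWh
Cost = 1467.8 × $0.23 = $337.59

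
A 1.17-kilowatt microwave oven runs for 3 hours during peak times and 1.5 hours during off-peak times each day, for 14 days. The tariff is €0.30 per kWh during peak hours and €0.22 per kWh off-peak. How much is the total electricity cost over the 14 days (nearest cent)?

€20.15

Peak energy = 1.17 kW × 3 h × 14 = 49.14 kWh
Off-peak energy = 1.17 kW × 1.5 h × 14 = 24.57 kWh
Cost = 49.14 × €0.30 + 24.57 × €0.22 = €14.742 + €5.4054 = €20.15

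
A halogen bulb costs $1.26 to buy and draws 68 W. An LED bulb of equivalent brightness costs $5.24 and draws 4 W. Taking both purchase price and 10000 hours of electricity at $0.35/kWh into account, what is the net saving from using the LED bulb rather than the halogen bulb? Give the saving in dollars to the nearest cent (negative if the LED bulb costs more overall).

halogen bulb: $1.26 + (68/1000) kW × 10000 h × $0.35 = $1.26 + $238 = $239.26
LED bulb: $5.24 + (4/1000) kW × 10000 h × $0.35 = $5.24 + $14 = $19.24
Saving = $239.26 − $19.24 = $220.02

$220.02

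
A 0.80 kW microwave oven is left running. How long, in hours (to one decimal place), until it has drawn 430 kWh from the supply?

537.5 h

Hours = 430 kWh ÷ 0.8 kW = 537.5 h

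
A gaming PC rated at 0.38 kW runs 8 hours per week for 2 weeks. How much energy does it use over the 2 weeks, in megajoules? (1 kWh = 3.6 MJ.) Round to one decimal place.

21.9 MJ

Runtime = 8 h/week × 2 weeks = 16 h
Energy = 0.38 kW × 16 h = 6.08 kWh
= 6.08 × 3.6 MJ = 21.9 MJ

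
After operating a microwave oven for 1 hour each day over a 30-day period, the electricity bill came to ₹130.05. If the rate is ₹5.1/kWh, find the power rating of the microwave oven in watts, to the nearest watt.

850 W

Energy = ₹130.05 ÷ ₹5.1/kWh = 25.5 kWh
Runtime = 1 h/day × 30 days = 30 h
Power = 25.5 kWh ÷ 30 h = 0.85 kW = 850 W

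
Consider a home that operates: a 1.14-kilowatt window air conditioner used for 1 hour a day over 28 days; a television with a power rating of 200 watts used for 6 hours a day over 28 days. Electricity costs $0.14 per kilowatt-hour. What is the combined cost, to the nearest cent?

window air conditioner: Runtime = 1 h/day × 28 days = 28 h
window air conditioner: 1.14 kW × 28 h = 31.92 kWh
television: Runtime = 6 h/day × 28 days = 168 h
television: 0.2 kW × 168 h = 33.6 kWh
Total energy = 65.52 kWh
Cost = 65.52 × $0.14 = $9.17

$9.17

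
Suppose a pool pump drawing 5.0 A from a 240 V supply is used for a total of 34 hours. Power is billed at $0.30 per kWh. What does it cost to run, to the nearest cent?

$12.24

Power = 5.0 A × 240 V = 1200 W = 1.2 kW
Energy = 1.2 kW × 34 h = 40.8 kWh
Cost = 40.8 kWh × $0.30/kWh = $12.24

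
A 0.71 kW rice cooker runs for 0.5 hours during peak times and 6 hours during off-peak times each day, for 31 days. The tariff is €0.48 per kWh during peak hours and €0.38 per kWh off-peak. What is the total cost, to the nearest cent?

€55.47

Peak energy = 0.71 kW × 0.5 h × 31 = 11.005 kWh
Off-peak energy = 0.71 kW × 6 h × 31 = 132.06 kWh
Cost = 11.005 × €0.48 + 132.06 × €0.38 = €5.2824 + €50.1828 = €55.47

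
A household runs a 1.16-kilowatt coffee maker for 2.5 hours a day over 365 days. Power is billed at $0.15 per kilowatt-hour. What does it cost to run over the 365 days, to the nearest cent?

Runtime = 2.5 h/day × 365 days = 912.5 h
Energy = 1.16 kW × 912.5 h = 1058.5 kWh
Cost = 1058.5 kWh × $0.15/kWh = $158.78

$158.78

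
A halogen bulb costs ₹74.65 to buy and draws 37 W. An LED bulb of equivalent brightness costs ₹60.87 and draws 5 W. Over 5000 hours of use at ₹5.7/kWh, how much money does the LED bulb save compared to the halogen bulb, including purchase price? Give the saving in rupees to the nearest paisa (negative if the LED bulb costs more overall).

halogen bulb: ₹74.65 + (37/1000) kW × 5000 h × ₹5.7 = ₹74.65 + ₹1054.5 = ₹1129.15
LED bulb: ₹60.87 + (5/1000) kW × 5000 h × ₹5.7 = ₹60.87 + ₹142.5 = ₹203.37
Saving = ₹1129.15 − ₹203.37 = ₹925.78

₹925.78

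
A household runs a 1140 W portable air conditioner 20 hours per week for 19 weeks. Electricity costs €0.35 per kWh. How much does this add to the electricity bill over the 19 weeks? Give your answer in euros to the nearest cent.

Runtime = 20 h/week × 19 weeks = 380 h
Energy = 1.14 kW × 380 h = 433.2 kWh
Cost = 433.2 kWh × €0.35/kWh = €151.62

€151.62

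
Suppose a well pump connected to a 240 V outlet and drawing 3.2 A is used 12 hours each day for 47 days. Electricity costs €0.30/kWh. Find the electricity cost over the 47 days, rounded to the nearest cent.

Power = 3.2 A × 240 V = 768 W = 0.768 kW
Runtime = 12 h/day × 47 days = 564 h
Energy = 0.768 kW × 564 h = 433.152 kWh
Cost = 433.152 kWh × €0.30/kWh = €129.95

€129.95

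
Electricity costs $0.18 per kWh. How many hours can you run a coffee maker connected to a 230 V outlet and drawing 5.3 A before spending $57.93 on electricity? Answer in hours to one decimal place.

264.0 h

Power = 5.3 A × 230 V = 1219 W = 1.219 kW
Energy available = $57.93 ÷ $0.18/kWh = 321.8333 kWh
Hours = 321.8333 kWh ÷ 1.219 kW = 264.0 h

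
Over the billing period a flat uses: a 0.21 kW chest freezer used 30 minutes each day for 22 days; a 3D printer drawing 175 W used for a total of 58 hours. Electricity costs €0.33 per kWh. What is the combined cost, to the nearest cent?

chest freezer: Runtime = 30 min × 22 = 660 min = 11 h
chest freezer: 0.21 kW × 11 h = 2.31 kWh
3D printer: 0.175 kW × 58 h = 10.15 kWh
Total energy = 12.46 kWh
Cost = 12.46 × €0.33 = €4.11

€4.11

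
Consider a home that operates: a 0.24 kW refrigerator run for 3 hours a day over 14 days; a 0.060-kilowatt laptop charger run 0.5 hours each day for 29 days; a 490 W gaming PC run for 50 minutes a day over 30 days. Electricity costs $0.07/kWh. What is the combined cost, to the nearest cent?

refrigerator: Runtime = 3 h/day × 14 days = 42 h
refrigerator: 0.24 kW × 42 h = 10.08 kWh
laptop charger: Runtime = 0.5 h/day × 29 days = 14.5 h
laptop charger: 0.06 kW × 14.5 h = 0.87 kWh
gaming PC: Runtime = 50 min × 30 = 1500 min = 25 h
gaming PC: 0.49 kW × 25 h = 12.25 kWh
Total energy = 23.2 kWh
Cost = 23.2 × $0.07 = $1.62

$1.62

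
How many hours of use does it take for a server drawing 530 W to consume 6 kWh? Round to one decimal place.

11.3 h

Hours = 6 kWh ÷ 0.53 kW = 11.3 h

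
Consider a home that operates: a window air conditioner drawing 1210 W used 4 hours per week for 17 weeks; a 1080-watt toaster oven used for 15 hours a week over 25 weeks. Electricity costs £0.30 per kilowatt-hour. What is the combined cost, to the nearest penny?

£146.18

window air conditioner: Runtime = 4 h/week × 17 weeks = 68 h
window air conditioner: 1.21 kW × 68 h = 82.28 kWh
toaster oven: Runtime = 15 h/week × 25 weeks = 375 h
toaster oven: 1.08 kW × 375 h = 405 kWh
Total energy = 487.28 kWh
Cost = 487.28 × £0.30 = £146.18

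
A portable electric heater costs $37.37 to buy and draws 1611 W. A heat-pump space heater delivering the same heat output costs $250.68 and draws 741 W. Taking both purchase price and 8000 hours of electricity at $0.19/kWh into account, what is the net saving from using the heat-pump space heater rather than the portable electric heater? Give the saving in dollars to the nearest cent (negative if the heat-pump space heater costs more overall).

$1109.09

portable electric heater: $37.37 + (1611/1000) kW × 8000 h × $0.19 = $37.37 + $2448.72 = $2486.09
heat-pump space heater: $250.68 + (741/1000) kW × 8000 h × $0.19 = $250.68 + $1126.32 = $1377
Saving = $2486.09 − $1377 = $1109.09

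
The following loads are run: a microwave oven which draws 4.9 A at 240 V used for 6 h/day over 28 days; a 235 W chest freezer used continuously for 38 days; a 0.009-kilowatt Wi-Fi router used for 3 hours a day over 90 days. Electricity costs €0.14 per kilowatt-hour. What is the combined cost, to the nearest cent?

microwave oven: Power = 4.9 A × 240 V = 1176 W = 1.176 kW
microwave oven: Runtime = 6 h/day × 28 days = 168 h
microwave oven: 1.176 kW × 168 h = 197.568 kWh
chest freezer: Runtime = 24 h × 38 = 912 h
chest freezer: 0.235 kW × 912 h = 214.32 kWh
Wi-Fi router: Runtime = 3 h/day × 90 days = 270 h
Wi-Fi router: 0.009 kW × 270 h = 2.43 kWh
Total energy = 414.318 kWh
Cost = 414.318 × €0.14 = €58.00

€58.00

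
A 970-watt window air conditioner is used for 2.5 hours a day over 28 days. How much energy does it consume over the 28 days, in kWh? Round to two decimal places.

67.90 kWh

Runtime = 2.5 h/day × 28 days = 70 h
Energy = 0.97 kW × 70 h = 67.9 kWh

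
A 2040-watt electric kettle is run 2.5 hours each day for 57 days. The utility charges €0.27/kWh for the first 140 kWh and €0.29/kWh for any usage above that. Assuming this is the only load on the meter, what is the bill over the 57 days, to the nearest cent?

€81.50

Runtime = 2.5 h/day × 57 days = 142.5 h
Energy = 2.04 kW × 142.5 h = 290.7 kWh
Tier 1 (0–140 kWh): 140 × €0.27 = €37.8
Above 140 kWh: 150.7 × €0.29 = €43.703
Bill = €81.50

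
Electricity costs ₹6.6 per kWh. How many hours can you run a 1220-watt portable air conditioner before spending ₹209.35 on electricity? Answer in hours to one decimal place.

Energy available = ₹209.35 ÷ ₹6.6/kWh = 31.7197 kWh
Hours = 31.7197 kWh ÷ 1.22 kW = 26.0 h

26.0 h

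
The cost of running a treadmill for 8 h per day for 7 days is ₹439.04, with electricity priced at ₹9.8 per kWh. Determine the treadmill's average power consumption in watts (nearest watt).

800 W

Energy = ₹439.04 ÷ ₹9.8/kWh = 44.8 kWh
Runtime = 8 h/day × 7 days = 56 h
Power = 44.8 kWh ÷ 56 h = 0.8 kW = 800 W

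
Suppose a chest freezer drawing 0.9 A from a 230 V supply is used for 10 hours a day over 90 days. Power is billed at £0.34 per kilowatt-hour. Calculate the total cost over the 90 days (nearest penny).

Power = 0.9 A × 230 V = 207 W = 0.207 kW
Runtime = 10 h/day × 90 days = 900 h
Energy = 0.207 kW × 900 h = 186.3 kWh
Cost = 186.3 kWh × £0.34/kWh = £63.34

£63.34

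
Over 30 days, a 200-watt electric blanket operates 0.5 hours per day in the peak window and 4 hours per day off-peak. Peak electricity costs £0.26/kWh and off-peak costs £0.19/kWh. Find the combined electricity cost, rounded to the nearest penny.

£5.34

Peak energy = 0.2 kW × 0.5 h × 30 = 3 kWh
Off-peak energy = 0.2 kW × 4 h × 30 = 24 kWh
Cost = 3 × £0.26 + 24 × £0.19 = £0.78 + £4.56 = £5.34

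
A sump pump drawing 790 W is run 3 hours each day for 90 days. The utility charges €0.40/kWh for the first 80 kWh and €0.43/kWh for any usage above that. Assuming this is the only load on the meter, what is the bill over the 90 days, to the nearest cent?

€89.32

Runtime = 3 h/day × 90 days = 270 h
Energy = 0.79 kW × 270 h = 213.3 kWh
Tier 1 (0–80 kWh): 80 × €0.40 = €32
Above 80 kWh: 133.3 × €0.43 = €57.319
Bill = €89.32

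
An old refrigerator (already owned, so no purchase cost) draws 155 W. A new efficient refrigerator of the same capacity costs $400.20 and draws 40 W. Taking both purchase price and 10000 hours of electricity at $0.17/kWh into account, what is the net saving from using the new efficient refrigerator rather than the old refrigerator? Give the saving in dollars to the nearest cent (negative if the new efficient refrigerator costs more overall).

-$204.70

old refrigerator: $0.00 + (155/1000) kW × 10000 h × $0.17 = $0.00 + $263.5 = $263.5
new efficient refrigerator: $400.20 + (40/1000) kW × 10000 h × $0.17 = $400.20 + $68 = $468.2
Saving = $263.5 − $468.2 = −$204.7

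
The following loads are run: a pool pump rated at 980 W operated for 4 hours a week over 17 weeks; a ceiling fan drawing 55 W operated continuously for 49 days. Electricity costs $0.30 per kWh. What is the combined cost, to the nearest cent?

$39.40

pool pump: Runtime = 4 h/week × 17 weeks = 68 h
pool pump: 0.98 kW × 68 h = 66.64 kWh
ceiling fan: Runtime = 24 h × 49 = 1176 h
ceiling fan: 0.055 kW × 1176 h = 64.68 kWh
Total energy = 131.32 kWh
Cost = 131.32 × $0.30 = $39.40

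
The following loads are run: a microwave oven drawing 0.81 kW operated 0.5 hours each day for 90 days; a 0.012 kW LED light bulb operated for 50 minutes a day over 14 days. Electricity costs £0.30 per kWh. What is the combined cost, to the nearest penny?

£10.98

microwave oven: Runtime = 0.5 h/day × 90 days = 45 h
microwave oven: 0.81 kW × 45 h = 36.45 kWh
LED light bulb: Runtime = 50 min × 14 = 700 min = 11.666666… h
LED light bulb: 0.012 kW × 11.666666… h = 0.14 kWh
Total energy = 36.59 kWh
Cost = 36.59 × £0.30 = £10.98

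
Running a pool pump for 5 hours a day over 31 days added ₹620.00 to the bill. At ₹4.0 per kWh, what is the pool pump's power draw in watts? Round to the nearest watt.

Energy = ₹620.00 ÷ ₹4.0/kWh = 155 kWh
Runtime = 5 h/day × 31 days = 155 h
Power = 155 kWh ÷ 155 h = 1 kW = 1000 W

1000 W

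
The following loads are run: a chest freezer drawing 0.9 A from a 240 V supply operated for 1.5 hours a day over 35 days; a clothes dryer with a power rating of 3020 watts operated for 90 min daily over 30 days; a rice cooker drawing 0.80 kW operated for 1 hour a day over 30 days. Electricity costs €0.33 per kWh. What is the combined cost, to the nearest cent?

chest freezer: Power = 0.9 A × 240 V = 216 W = 0.216 kW
chest freezer: Runtime = 1.5 h/day × 35 days = 52.5 h
chest freezer: 0.216 kW × 52.5 h = 11.34 kWh
clothes dryer: Runtime = 90 min × 30 = 2700 min = 45 h
clothes dryer: 3.02 kW × 45 h = 135.9 kWh
rice cooker: Runtime = 1 h/day × 30 days = 30 h
rice cooker: 0.8 kW × 30 h = 24 kWh
Total energy = 171.24 kWh
Cost = 171.24 × €0.33 = €56.51

€56.51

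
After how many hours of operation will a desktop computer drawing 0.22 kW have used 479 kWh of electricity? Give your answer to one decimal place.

Hours = 479 kWh ÷ 0.22 kW = 2177.3 h

2177.3 h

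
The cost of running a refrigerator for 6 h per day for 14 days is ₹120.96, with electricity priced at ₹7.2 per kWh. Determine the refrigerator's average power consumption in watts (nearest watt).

Energy = ₹120.96 ÷ ₹7.2/kWh = 16.8 kWh
Runtime = 6 h/day × 14 days = 84 h
Power = 16.8 kWh ÷ 84 h = 0.2 kW = 200 W

200 W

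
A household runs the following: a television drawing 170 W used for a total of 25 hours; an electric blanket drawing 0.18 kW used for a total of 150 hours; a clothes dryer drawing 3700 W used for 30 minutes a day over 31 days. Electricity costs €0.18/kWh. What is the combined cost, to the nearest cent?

television: 0.17 kW × 25 h = 4.25 kWh
electric blanket: 0.18 kW × 150 h = 27 kWh
clothes dryer: Runtime = 30 min × 31 = 930 min = 15.5 h
clothes dryer: 3.7 kW × 15.5 h = 57.35 kWh
Total energy = 88.6 kWh
Cost = 88.6 × €0.18 = €15.95

€15.95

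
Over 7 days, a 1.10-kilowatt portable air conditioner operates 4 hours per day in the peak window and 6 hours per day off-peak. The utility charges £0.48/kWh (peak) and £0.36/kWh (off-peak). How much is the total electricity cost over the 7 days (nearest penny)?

£31.42

Peak energy = 1.1 kW × 4 h × 7 = 30.8 kWh
Off-peak energy = 1.1 kW × 6 h × 7 = 46.2 kWh
Cost = 30.8 × £0.48 + 46.2 × £0.36 = £14.784 + £16.632 = £31.42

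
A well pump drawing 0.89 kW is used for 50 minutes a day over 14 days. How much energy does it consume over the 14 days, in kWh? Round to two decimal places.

Runtime = 50 min × 14 = 700 min = 11.666666… h
Energy = 0.89 kW × 11.666666… h = 10.383333… kWh ≈ 10.38 kWh

10.38 kWh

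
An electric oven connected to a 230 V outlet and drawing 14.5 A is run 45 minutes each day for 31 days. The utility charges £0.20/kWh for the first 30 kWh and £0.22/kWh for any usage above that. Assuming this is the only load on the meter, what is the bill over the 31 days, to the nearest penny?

£16.46

Power = 14.5 A × 230 V = 3335 W = 3.335 kW
Runtime = 45 min × 31 = 1395 min = 23.25 h
Energy = 3.335 kW × 23.25 h = 77.53875 kWh
Tier 1 (0–30 kWh): 30 × £0.20 = £6
Above 30 kWh: 47.53875 × £0.22 = £10.458525
Bill = £16.46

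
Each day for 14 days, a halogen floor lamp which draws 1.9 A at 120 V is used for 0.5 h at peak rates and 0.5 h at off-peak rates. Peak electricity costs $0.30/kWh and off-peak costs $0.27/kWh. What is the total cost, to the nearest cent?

Power = 1.9 A × 120 V = 228 W = 0.228 kW
Peak energy = 0.228 kW × 0.5 h × 14 = 1.596 kWh
Off-peak energy = 0.228 kW × 0.5 h × 14 = 1.596 kWh
Cost = 1.596 × $0.30 + 1.596 × $0.27 = $0.4788 + $0.43092 = $0.91

$0.91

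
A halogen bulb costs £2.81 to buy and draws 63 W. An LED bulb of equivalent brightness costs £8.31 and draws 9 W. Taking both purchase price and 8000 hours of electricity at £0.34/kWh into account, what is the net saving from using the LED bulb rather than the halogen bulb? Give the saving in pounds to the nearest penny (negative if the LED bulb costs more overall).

halogen bulb: £2.81 + (63/1000) kW × 8000 h × £0.34 = £2.81 + £171.36 = £174.17
LED bulb: £8.31 + (9/1000) kW × 8000 h × £0.34 = £8.31 + £24.48 = £32.79
Saving = £174.17 − £32.79 = £141.38

£141.38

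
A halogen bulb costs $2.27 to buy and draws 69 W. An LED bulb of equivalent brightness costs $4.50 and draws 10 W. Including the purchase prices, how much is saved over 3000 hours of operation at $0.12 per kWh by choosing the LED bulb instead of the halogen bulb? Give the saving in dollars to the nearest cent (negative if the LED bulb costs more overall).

$19.01

halogen bulb: $2.27 + (69/1000) kW × 3000 h × $0.12 = $2.27 + $24.84 = $27.11
LED bulb: $4.50 + (10/1000) kW × 3000 h × $0.12 = $4.50 + $3.6 = $8.1
Saving = $27.11 − $8.1 = $19.01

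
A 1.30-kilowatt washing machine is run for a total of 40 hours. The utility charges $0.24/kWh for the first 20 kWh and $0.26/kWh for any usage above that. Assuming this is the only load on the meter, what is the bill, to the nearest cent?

$13.12

Energy = 1.3 kW × 40 h = 52 kWh
Tier 1 (0–20 kWh): 20 × $0.24 = $4.8
Above 20 kWh: 32 × $0.26 = $8.32
Bill = $13.12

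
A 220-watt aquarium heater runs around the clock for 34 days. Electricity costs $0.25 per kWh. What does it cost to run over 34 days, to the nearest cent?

$44.88

Runtime = 24 h × 34 = 816 h
Energy = 0.22 kW × 816 h = 179.52 kWh
Cost = 179.52 kWh × $0.25/kWh = $44.88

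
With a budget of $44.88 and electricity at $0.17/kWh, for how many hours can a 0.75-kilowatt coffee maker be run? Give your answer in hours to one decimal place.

352.0 h

Energy available = $44.88 ÷ $0.17/kWh = 264 kWh
Hours = 264 kWh ÷ 0.75 kW = 352.0 h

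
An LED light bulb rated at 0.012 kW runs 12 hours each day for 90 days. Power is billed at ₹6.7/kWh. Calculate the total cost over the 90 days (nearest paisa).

Runtime = 12 h/day × 90 days = 1080 h
Energy = 0.012 kW × 1080 h = 12.96 kWh
Cost = 12.96 kWh × ₹6.7/kWh = ₹86.83

₹86.83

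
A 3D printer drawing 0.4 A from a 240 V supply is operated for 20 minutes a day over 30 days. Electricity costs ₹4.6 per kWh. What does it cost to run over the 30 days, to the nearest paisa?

Power = 0.4 A × 240 V = 96 W = 0.096 kW
Runtime = 20 min × 30 = 600 min = 10 h
Energy = 0.096 kW × 10 h = 0.96 kWh
Cost = 0.96 kWh × ₹4.6/kWh = ₹4.42

₹4.42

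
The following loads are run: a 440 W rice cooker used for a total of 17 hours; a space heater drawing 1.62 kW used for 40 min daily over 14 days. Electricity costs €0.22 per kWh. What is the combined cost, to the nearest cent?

rice cooker: 0.44 kW × 17 h = 7.48 kWh
space heater: Runtime = 40 min × 14 = 560 min = 9.333333… h
space heater: 1.62 kW × 9.333333… h = 15.12 kWh
Total energy = 22.6 kWh
Cost = 22.6 × €0.22 = €4.97

€4.97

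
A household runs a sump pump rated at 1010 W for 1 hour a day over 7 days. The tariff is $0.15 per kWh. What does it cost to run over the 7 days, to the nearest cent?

Runtime = 1 h/day × 7 days = 7 h
Energy = 1.01 kW × 7 h = 7.07 kWh
Cost = 7.07 kWh × $0.15/kWh = $1.06

$1.06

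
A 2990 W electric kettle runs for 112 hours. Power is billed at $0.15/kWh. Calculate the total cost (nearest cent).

$50.23

Energy = 2.99 kW × 112 h = 334.88 kWh
Cost = 334.88 kWh × $0.15/kWh = $50.23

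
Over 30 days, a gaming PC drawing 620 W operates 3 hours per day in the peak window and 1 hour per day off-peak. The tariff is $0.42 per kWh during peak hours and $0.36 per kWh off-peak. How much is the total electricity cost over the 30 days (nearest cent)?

Peak energy = 0.62 kW × 3 h × 30 = 55.8 kWh
Off-peak energy = 0.62 kW × 1 h × 30 = 18.6 kWh
Cost = 55.8 × $0.42 + 18.6 × $0.36 = $23.436 + $6.696 = $30.13

$30.13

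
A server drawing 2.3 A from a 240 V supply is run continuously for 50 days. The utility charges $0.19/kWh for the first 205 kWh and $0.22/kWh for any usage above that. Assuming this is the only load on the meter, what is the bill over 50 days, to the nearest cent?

$139.58

Power = 2.3 A × 240 V = 552 W = 0.552 kW
Runtime = 24 h × 50 = 1200 h
Energy = 0.552 kW × 1200 h = 662.4 kWh
Tier 1 (0–205 kWh): 205 × $0.19 = $38.95
Above 205 kWh: 457.4 × $0.22 = $100.628
Bill = $139.58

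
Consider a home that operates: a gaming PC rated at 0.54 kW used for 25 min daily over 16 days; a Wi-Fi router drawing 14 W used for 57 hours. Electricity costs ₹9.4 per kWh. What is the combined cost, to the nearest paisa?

gaming PC: Runtime = 25 min × 16 = 400 min = 6.666666… h
gaming PC: 0.54 kW × 6.666666… h = 3.6 kWh
Wi-Fi router: 0.014 kW × 57 h = 0.798 kWh
Total energy = 4.398 kWh
Cost = 4.398 × ₹9.4 = ₹41.34

₹41.34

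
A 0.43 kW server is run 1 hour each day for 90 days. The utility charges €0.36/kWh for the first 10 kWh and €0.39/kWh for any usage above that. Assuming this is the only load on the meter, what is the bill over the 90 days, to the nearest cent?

€14.79

Runtime = 1 h/day × 90 days = 90 h
Energy = 0.43 kW × 90 h = 38.7 kWh
Tier 1 (0–10 kWh): 10 × €0.36 = €3.6
Above 10 kWh: 28.7 × €0.39 = €11.193
Bill = €14.79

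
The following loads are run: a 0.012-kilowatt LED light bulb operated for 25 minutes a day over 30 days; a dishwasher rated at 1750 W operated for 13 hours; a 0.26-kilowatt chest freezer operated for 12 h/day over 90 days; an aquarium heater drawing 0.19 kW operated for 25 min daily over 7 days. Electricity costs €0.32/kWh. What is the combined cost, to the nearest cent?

LED light bulb: Runtime = 25 min × 30 = 750 min = 12.5 h
LED light bulb: 0.012 kW × 12.5 h = 0.15 kWh
dishwasher: 1.75 kW × 13 h = 22.75 kWh
chest freezer: Runtime = 12 h/day × 90 days = 1080 h
chest freezer: 0.26 kW × 1080 h = 280.8 kWh
aquarium heater: Runtime = 25 min × 7 = 175 min = 2.916666… h
aquarium heater: 0.19 kW × 2.916666… h = 0.554166… kWh
Total energy = 304.254166… kWh
Cost = 304.254166… × €0.32 = €97.36

€97.36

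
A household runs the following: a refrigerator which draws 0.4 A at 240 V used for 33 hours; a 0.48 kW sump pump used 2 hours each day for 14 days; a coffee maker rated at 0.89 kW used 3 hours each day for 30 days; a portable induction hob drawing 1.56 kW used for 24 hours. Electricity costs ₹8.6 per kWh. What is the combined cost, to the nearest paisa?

refrigerator: Power = 0.4 A × 240 V = 96 W = 0.096 kW
refrigerator: 0.096 kW × 33 h = 3.168 kWh
sump pump: Runtime = 2 h/day × 14 days = 28 h
sump pump: 0.48 kW × 28 h = 13.44 kWh
coffee maker: Runtime = 3 h/day × 30 days = 90 h
coffee maker: 0.89 kW × 90 h = 80.1 kWh
portable induction hob: 1.56 kW × 24 h = 37.44 kWh
Total energy = 134.148 kWh
Cost = 134.148 × ₹8.6 = ₹1153.67

₹1153.67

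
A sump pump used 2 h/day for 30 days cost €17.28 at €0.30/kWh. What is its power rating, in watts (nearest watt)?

960 W

Energy = €17.28 ÷ €0.30/kWh = 57.6 kWh
Runtime = 2 h/day × 30 days = 60 h
Power = 57.6 kWh ÷ 60 h = 0.96 kW = 960 W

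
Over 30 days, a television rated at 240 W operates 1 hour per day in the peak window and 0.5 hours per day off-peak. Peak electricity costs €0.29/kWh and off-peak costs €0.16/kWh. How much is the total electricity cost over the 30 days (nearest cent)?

€2.66

Peak energy = 0.24 kW × 1 h × 30 = 7.2 kWh
Off-peak energy = 0.24 kW × 0.5 h × 30 = 3.6 kWh
Cost = 7.2 × €0.29 + 3.6 × €0.16 = €2.088 + €0.576 = €2.66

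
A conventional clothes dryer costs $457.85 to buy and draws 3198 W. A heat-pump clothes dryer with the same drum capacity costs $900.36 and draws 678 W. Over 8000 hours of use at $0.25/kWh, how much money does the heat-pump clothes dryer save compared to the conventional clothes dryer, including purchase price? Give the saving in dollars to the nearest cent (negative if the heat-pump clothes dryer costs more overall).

conventional clothes dryer: $457.85 + (3198/1000) kW × 8000 h × $0.25 = $457.85 + $6396 = $6853.85
heat-pump clothes dryer: $900.36 + (678/1000) kW × 8000 h × $0.25 = $900.36 + $1356 = $2256.36
Saving = $6853.85 − $2256.36 = $4597.49

$4597.49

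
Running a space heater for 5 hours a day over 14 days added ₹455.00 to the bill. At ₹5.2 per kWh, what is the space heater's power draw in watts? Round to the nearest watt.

Energy = ₹455.00 ÷ ₹5.2/kWh = 87.5 kWh
Runtime = 5 h/day × 14 days = 70 h
Power = 87.5 kWh ÷ 70 h = 1.25 kW = 1250 W

1250 W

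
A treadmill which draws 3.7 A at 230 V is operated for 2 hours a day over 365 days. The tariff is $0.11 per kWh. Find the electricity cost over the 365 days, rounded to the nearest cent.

$68.34

Power = 3.7 A × 230 V = 851 W = 0.851 kW
Runtime = 2 h/day × 365 days = 730 h
Energy = 0.851 kW × 730 h = 621.23 kWh
Cost = 621.23 kWh × $0.11/kWh = $68.34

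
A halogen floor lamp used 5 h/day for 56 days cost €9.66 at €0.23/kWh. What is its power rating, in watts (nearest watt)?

150 W

Energy = €9.66 ÷ €0.23/kWh = 42 kWh
Runtime = 5 h/day × 56 days = 280 h
Power = 42 kWh ÷ 280 h = 0.15 kW = 150 W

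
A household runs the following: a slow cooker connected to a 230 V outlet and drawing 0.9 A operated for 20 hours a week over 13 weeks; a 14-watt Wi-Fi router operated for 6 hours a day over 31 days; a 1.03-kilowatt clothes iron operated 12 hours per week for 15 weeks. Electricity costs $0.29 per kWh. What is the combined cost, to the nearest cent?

slow cooker: Power = 0.9 A × 230 V = 207 W = 0.207 kW
slow cooker: Runtime = 20 h/week × 13 weeks = 260 h
slow cooker: 0.207 kW × 260 h = 53.82 kWh
Wi-Fi router: Runtime = 6 h/day × 31 days = 186 h
Wi-Fi router: 0.014 kW × 186 h = 2.604 kWh
clothes iron: Runtime = 12 h/week × 15 weeks = 180 h
clothes iron: 1.03 kW × 180 h = 185.4 kWh
Total energy = 241.824 kWh
Cost = 241.824 × $0.29 = $70.13

$70.13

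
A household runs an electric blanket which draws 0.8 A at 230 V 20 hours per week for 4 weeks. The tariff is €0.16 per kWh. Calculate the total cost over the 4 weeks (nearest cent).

Power = 0.8 A × 230 V = 184 W = 0.184 kW
Runtime = 20 h/week × 4 weeks = 80 h
Energy = 0.184 kW × 80 h = 14.72 kWh
Cost = 14.72 kWh × €0.16/kWh = €2.36

€2.36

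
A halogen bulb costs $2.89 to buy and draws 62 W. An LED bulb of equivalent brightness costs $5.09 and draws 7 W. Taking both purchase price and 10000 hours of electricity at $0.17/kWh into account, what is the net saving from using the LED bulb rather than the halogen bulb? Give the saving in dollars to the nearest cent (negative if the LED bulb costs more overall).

$91.30

halogen bulb: $2.89 + (62/1000) kW × 10000 h × $0.17 = $2.89 + $105.4 = $108.29
LED bulb: $5.09 + (7/1000) kW × 10000 h × $0.17 = $5.09 + $11.9 = $16.99
Saving = $108.29 − $16.99 = $91.3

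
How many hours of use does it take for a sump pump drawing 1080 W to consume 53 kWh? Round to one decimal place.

Hours = 53 kWh ÷ 1.08 kW = 49.1 h

49.1 h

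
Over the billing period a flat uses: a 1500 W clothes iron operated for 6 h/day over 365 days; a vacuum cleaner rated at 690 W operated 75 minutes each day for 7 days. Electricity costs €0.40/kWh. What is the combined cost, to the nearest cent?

clothes iron: Runtime = 6 h/day × 365 days = 2190 h
clothes iron: 1.5 kW × 2190 h = 3285 kWh
vacuum cleaner: Runtime = 75 min × 7 = 525 min = 8.75 h
vacuum cleaner: 0.69 kW × 8.75 h = 6.0375 kWh
Total energy = 3291.0375 kWh
Cost = 3291.0375 × €0.40 = €1316.42

€1316.42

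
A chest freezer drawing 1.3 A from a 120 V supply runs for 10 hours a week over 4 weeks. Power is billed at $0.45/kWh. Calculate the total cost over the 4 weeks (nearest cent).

$2.81

Power = 1.3 A × 120 V = 156 W = 0.156 kW
Runtime = 10 h/week × 4 weeks = 40 h
Energy = 0.156 kW × 40 h = 6.24 kWh
Cost = 6.24 kWh × $0.45/kWh = $2.81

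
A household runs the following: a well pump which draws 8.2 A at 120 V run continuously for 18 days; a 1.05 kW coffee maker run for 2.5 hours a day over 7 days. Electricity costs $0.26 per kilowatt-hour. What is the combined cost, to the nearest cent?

well pump: Power = 8.2 A × 120 V = 984 W = 0.984 kW
well pump: Runtime = 24 h × 18 = 432 h
well pump: 0.984 kW × 432 h = 425.088 kWh
coffee maker: Runtime = 2.5 h/day × 7 days = 17.5 h
coffee maker: 1.05 kW × 17.5 h = 18.375 kWh
Total energy = 443.463 kWh
Cost = 443.463 × $0.26 = $115.30

$115.30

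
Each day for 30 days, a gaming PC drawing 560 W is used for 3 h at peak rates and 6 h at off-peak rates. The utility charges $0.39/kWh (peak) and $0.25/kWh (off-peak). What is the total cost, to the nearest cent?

$44.86

Peak energy = 0.56 kW × 3 h × 30 = 50.4 kWh
Off-peak energy = 0.56 kW × 6 h × 30 = 100.8 kWh
Cost = 50.4 × $0.39 + 100.8 × $0.25 = $19.656 + $25.2 = $44.86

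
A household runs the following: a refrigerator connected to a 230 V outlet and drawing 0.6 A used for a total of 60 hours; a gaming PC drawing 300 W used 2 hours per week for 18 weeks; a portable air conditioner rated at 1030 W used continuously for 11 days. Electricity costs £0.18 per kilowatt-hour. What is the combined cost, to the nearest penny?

refrigerator: Power = 0.6 A × 230 V = 138 W = 0.138 kW
refrigerator: 0.138 kW × 60 h = 8.28 kWh
gaming PC: Runtime = 2 h/week × 18 weeks = 36 h
gaming PC: 0.3 kW × 36 h = 10.8 kWh
portable air conditioner: Runtime = 24 h × 11 = 264 h
portable air conditioner: 1.03 kW × 264 h = 271.92 kWh
Total energy = 291 kWh
Cost = 291 × £0.18 = £52.38

£52.38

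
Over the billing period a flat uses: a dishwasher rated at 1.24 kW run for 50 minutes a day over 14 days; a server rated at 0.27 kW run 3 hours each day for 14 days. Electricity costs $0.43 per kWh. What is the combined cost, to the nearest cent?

$11.10

dishwasher: Runtime = 50 min × 14 = 700 min = 11.666666… h
dishwasher: 1.24 kW × 11.666666… h = 14.466666… kWh
server: Runtime = 3 h/day × 14 days = 42 h
server: 0.27 kW × 42 h = 11.34 kWh
Total energy = 25.806666… kWh
Cost = 25.806666… × $0.43 = $11.10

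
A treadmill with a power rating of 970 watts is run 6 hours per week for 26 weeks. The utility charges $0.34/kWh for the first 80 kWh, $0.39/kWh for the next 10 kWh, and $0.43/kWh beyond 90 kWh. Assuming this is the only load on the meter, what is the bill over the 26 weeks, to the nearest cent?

Runtime = 6 h/week × 26 weeks = 156 h
Energy = 0.97 kW × 156 h = 151.32 kWh
Tier 1 (0–80 kWh): 80 × $0.34 = $27.2
Tier 2 (80–90 kWh): 10 × $0.39 = $3.9
Above 90 kWh: 61.32 × $0.43 = $26.3676
Bill = $57.47

$57.47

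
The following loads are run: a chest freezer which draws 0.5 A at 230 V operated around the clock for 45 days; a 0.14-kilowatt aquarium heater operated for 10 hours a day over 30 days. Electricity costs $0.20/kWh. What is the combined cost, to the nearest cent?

$33.24

chest freezer: Power = 0.5 A × 230 V = 115 W = 0.115 kW
chest freezer: Runtime = 24 h × 45 = 1080 h
chest freezer: 0.115 kW × 1080 h = 124.2 kWh
aquarium heater: Runtime = 10 h/day × 30 days = 300 h
aquarium heater: 0.14 kW × 300 h = 42 kWh
Total energy = 166.2 kWh
Cost = 166.2 × $0.20 = $33.24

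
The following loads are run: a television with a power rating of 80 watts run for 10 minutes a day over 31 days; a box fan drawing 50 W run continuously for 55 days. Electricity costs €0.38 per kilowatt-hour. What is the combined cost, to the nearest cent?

€25.24

television: Runtime = 10 min × 31 = 310 min = 5.166666… h
television: 0.08 kW × 5.166666… h = 0.413333… kWh
box fan: Runtime = 24 h × 55 = 1320 h
box fan: 0.05 kW × 1320 h = 66 kWh
Total energy = 66.413333… kWh
Cost = 66.413333… × €0.38 = €25.24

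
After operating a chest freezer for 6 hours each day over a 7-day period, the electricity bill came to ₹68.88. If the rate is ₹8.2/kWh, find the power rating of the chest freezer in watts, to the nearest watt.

200 W

Energy = ₹68.88 ÷ ₹8.2/kWh = 8.4 kWh
Runtime = 6 h/day × 7 days = 42 h
Power = 8.4 kWh ÷ 42 h = 0.2 kW = 200 W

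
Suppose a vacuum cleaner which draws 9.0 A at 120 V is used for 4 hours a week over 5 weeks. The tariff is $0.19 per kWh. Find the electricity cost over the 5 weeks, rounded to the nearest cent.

Power = 9.0 A × 120 V = 1080 W = 1.08 kW
Runtime = 4 h/week × 5 weeks = 20 h
Energy = 1.08 kW × 20 h = 21.6 kWh
Cost = 21.6 kWh × $0.19/kWh = $4.10

$4.10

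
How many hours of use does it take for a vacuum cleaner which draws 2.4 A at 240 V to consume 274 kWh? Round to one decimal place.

475.7 h

Power = 2.4 A × 240 V = 576 W = 0.576 kW
Hours = 274 kWh ÷ 0.576 kW = 475.7 h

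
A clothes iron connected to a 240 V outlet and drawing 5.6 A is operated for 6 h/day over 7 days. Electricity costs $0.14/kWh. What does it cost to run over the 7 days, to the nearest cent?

$7.90

Power = 5.6 A × 240 V = 1344 W = 1.344 kW
Runtime = 6 h/day × 7 days = 42 h
Energy = 1.344 kW × 42 h = 56.448 kWh
Cost = 56.448 kWh × $0.14/kWh = $7.90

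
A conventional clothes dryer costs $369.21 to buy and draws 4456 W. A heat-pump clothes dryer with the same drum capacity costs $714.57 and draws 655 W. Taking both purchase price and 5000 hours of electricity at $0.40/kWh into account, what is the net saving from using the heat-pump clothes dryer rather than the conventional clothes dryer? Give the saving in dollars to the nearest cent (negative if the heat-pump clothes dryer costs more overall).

$7256.64

conventional clothes dryer: $369.21 + (4456/1000) kW × 5000 h × $0.40 = $369.21 + $8912 = $9281.21
heat-pump clothes dryer: $714.57 + (655/1000) kW × 5000 h × $0.40 = $714.57 + $1310 = $2024.57
Saving = $9281.21 − $2024.57 = $7256.64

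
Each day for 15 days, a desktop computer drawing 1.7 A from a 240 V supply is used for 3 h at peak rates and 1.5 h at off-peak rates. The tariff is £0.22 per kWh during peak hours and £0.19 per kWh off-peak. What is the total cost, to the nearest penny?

Power = 1.7 A × 240 V = 408 W = 0.408 kW
Peak energy = 0.408 kW × 3 h × 15 = 18.36 kWh
Off-peak energy = 0.408 kW × 1.5 h × 15 = 9.18 kWh
Cost = 18.36 × £0.22 + 9.18 × £0.19 = £4.0392 + £1.7442 = £5.78

£5.78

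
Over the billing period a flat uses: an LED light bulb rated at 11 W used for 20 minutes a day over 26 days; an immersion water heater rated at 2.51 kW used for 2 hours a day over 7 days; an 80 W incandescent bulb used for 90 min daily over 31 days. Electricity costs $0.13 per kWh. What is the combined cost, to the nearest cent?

LED light bulb: Runtime = 20 min × 26 = 520 min = 8.666666… h
LED light bulb: 0.011 kW × 8.666666… h = 0.095333… kWh
immersion water heater: Runtime = 2 h/day × 7 days = 14 h
immersion water heater: 2.51 kW × 14 h = 35.14 kWh
incandescent bulb: Runtime = 90 min × 31 = 2790 min = 46.5 h
incandescent bulb: 0.08 kW × 46.5 h = 3.72 kWh
Total energy = 38.955333… kWh
Cost = 38.955333… × $0.13 = $5.06

$5.06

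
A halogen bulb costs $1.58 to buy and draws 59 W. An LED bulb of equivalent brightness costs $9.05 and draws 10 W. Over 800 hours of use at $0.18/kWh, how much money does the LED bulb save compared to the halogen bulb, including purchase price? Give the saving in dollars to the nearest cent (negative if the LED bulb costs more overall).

halogen bulb: $1.58 + (59/1000) kW × 800 h × $0.18 = $1.58 + $8.496 = $10.076
LED bulb: $9.05 + (10/1000) kW × 800 h × $0.18 = $9.05 + $1.44 = $10.49
Saving = $10.076 − $10.49 = −$0.414 → -$0.41

-$0.41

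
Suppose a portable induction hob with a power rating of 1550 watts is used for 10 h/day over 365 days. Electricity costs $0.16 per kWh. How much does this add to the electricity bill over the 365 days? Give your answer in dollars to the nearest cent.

Runtime = 10 h/day × 365 days = 3650 h
Energy = 1.55 kW × 3650 h = 5657.5 kWh
Cost = 5657.5 kWh × $0.16/kWh = $905.20

$905.20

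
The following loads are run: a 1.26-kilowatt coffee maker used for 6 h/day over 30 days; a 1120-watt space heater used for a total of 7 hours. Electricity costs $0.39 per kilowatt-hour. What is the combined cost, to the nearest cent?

coffee maker: Runtime = 6 h/day × 30 days = 180 h
coffee maker: 1.26 kW × 180 h = 226.8 kWh
space heater: 1.12 kW × 7 h = 7.84 kWh
Total energy = 234.64 kWh
Cost = 234.64 × $0.39 = $91.51

$91.51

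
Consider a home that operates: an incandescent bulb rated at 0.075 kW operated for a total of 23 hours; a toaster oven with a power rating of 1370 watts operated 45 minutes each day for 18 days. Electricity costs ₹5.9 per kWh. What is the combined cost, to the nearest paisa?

incandescent bulb: 0.075 kW × 23 h = 1.725 kWh
toaster oven: Runtime = 45 min × 18 = 810 min = 13.5 h
toaster oven: 1.37 kW × 13.5 h = 18.495 kWh
Total energy = 20.22 kWh
Cost = 20.22 × ₹5.9 = ₹119.30

₹119.30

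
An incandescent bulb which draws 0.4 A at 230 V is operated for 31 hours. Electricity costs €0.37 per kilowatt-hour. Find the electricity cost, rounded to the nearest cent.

€1.06

Power = 0.4 A × 230 V = 92 W = 0.092 kW
Energy = 0.092 kW × 31 h = 2.852 kWh
Cost = 2.852 kWh × €0.37/kWh = €1.06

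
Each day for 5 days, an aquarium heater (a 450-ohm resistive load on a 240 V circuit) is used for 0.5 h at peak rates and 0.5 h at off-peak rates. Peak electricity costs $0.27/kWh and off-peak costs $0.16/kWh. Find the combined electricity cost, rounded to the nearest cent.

$0.14

Power = V²/R = 240²/450 = 128 W = 0.128 kW
Peak energy = 0.128 kW × 0.5 h × 5 = 0.32 kWh
Off-peak energy = 0.128 kW × 0.5 h × 5 = 0.32 kWh
Cost = 0.32 × $0.27 + 0.32 × $0.16 = $0.0864 + $0.0512 = $0.14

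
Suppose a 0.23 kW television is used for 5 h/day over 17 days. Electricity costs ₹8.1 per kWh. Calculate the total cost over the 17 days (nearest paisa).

₹158.36

Runtime = 5 h/day × 17 days = 85 h
Energy = 0.23 kW × 85 h = 19.55 kWh
Cost = 19.55 kWh × ₹8.1/kWh = ₹158.36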